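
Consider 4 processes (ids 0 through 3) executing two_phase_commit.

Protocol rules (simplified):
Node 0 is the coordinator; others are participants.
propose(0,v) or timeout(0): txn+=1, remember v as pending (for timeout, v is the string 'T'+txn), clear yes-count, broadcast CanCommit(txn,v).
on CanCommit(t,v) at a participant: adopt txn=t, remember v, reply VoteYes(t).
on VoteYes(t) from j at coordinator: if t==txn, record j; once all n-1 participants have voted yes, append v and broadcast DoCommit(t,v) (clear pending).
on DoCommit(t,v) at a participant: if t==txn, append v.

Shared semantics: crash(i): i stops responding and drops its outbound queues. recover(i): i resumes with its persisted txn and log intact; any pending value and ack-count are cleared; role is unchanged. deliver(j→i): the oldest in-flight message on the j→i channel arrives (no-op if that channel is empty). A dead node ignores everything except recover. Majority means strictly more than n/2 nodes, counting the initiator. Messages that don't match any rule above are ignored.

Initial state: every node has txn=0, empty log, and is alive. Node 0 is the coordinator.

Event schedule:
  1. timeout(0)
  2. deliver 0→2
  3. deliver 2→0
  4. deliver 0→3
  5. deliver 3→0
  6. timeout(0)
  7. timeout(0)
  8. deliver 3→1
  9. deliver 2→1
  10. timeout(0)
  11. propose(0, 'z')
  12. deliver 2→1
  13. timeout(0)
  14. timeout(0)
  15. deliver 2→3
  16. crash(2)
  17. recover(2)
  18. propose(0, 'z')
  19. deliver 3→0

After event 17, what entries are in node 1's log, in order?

empty

after 1 — timeout(0): n0:coor/t1/[-]
after 2 — deliver 0→2: n2:part/t1/[-]
after 3 — deliver 2→0: ·
after 4 — deliver 0→3: n3:part/t1/[-]
after 5 — deliver 3→0: ·
after 6 — timeout(0): n0:coor/t2/[-]
after 7 — timeout(0): n0:coor/t3/[-]
after 8 — deliver 3→1: ·
after 9 — deliver 2→1: ·
after 10 — timeout(0): n0:coor/t4/[-]
after 11 — propose(0,'z'): n0:coor/t5/[-]
after 12 — deliver 2→1: ·
after 13 — timeout(0): n0:coor/t6/[-]
after 14 — timeout(0): n0:coor/t7/[-]
after 15 — deliver 2→3: ·
after 16 — crash(2): n2:✗part/t1/[-]
after 17 — recover(2): n2:part/t1/[-]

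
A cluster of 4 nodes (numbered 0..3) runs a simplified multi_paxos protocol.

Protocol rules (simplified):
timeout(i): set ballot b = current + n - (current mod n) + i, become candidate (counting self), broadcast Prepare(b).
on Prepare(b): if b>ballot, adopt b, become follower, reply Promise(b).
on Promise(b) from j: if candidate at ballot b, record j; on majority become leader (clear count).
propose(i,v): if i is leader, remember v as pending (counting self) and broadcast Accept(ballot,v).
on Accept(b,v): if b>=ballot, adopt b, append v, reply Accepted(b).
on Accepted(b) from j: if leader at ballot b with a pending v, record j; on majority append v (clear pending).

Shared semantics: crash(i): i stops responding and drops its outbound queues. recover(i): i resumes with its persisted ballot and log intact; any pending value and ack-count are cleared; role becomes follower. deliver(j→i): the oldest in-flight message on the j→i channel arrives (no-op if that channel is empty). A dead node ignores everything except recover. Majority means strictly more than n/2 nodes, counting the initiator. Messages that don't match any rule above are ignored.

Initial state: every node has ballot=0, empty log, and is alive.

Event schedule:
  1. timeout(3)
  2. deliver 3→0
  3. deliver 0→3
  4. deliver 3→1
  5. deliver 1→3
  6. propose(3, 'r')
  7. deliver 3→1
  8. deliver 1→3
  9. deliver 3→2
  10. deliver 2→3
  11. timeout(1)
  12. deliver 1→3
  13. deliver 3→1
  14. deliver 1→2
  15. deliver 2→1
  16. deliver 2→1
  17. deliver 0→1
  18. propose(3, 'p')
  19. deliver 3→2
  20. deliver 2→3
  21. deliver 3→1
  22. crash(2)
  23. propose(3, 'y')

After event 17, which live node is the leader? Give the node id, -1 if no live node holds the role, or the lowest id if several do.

e1 timeout(3): 3[cand,b=7,-]
e2 deliver 3→0: 0[foll,b=7,-]
e3 deliver 0→3: ·
e4 deliver 3→1: 1[foll,b=7,-]
e5 deliver 1→3: 3[lead,b=7,-]
e6 propose(3,'r'): ·
e7 deliver 3→1: 1[foll,b=7,r]
e8 deliver 1→3: ·
e9 deliver 3→2: 2[foll,b=7,-]
e10 deliver 2→3: ·
e11 timeout(1): 1[cand,b=9,r]
e12 deliver 1→3: 3[foll,b=9,-]
e13 deliver 3→1: ·
e14 deliver 1→2: 2[foll,b=9,-]
e15 deliver 2→1: 1[lead,b=9,r]
e16 deliver 2→1: ·
e17 deliver 0→1: ·

1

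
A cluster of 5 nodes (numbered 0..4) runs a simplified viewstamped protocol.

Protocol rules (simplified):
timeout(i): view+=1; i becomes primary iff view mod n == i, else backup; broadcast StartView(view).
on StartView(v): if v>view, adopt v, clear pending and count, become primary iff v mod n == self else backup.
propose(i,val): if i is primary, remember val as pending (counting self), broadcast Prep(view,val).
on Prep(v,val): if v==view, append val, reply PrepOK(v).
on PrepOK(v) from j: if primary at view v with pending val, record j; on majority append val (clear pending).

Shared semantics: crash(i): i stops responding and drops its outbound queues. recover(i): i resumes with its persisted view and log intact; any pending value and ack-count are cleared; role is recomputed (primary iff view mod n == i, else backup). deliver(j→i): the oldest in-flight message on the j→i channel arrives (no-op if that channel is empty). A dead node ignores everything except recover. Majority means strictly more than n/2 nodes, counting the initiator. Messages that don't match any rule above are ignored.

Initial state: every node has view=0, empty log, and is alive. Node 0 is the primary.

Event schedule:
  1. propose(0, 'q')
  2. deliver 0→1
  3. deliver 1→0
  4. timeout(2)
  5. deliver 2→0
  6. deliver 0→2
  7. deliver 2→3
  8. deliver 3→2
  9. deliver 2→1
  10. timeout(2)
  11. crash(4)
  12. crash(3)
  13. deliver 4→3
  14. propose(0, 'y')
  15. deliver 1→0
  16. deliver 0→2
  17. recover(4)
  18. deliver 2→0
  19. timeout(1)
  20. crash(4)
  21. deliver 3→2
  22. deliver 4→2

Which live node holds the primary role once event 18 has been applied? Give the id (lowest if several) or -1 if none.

1

1. propose(0,'q'):  nop
2. deliver 0→1:  <1:back v0 q>
3. deliver 1→0:  nop
4. timeout(2):  <2:back v1 ->
5. deliver 2→0:  <0:back v1 ->
6. deliver 0→2:  nop
7. deliver 2→3:  <3:back v1 ->
8. deliver 3→2:  nop
9. deliver 2→1:  <1:prim v1 q>
10. timeout(2):  <2:prim v2 ->
11. crash(4):  <4:✗back v0 ->
12. crash(3):  <3:✗back v1 ->
13. deliver 4→3:  nop
14. propose(0,'y'):  nop
15. deliver 1→0:  nop
16. deliver 0→2:  nop
17. recover(4):  <4:back v0 ->
18. deliver 2→0:  <0:back v2 ->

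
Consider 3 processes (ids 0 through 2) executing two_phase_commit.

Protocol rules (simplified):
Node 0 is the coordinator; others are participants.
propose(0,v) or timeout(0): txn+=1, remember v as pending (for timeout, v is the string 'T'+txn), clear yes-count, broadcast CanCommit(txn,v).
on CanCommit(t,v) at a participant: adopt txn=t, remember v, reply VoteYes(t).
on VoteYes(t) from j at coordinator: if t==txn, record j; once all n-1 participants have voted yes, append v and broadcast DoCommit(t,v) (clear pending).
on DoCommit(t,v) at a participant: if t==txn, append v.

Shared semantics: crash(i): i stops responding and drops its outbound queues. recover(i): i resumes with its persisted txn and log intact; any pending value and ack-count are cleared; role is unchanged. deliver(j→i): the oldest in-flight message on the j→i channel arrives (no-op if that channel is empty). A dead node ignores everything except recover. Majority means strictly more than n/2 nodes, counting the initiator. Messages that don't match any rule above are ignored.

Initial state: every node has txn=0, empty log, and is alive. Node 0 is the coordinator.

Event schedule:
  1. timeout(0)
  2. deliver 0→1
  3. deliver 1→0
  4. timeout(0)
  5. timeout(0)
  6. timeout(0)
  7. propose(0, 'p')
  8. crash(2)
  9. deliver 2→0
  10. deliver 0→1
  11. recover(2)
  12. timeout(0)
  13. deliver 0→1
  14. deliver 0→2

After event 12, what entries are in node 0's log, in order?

e1 timeout(0): 0[coor,t=1,-]
e2 deliver 0→1: 1[part,t=1,-]
e3 deliver 1→0: ·
e4 timeout(0): 0[coor,t=2,-]
e5 timeout(0): 0[coor,t=3,-]
e6 timeout(0): 0[coor,t=4,-]
e7 propose(0,'p'): 0[coor,t=5,-]
e8 crash(2): 2[✗part,t=0,-]
e9 deliver 2→0: ·
e10 deliver 0→1: 1[part,t=2,-]
e11 recover(2): 2[part,t=0,-]
e12 timeout(0): 0[coor,t=6,-]

empty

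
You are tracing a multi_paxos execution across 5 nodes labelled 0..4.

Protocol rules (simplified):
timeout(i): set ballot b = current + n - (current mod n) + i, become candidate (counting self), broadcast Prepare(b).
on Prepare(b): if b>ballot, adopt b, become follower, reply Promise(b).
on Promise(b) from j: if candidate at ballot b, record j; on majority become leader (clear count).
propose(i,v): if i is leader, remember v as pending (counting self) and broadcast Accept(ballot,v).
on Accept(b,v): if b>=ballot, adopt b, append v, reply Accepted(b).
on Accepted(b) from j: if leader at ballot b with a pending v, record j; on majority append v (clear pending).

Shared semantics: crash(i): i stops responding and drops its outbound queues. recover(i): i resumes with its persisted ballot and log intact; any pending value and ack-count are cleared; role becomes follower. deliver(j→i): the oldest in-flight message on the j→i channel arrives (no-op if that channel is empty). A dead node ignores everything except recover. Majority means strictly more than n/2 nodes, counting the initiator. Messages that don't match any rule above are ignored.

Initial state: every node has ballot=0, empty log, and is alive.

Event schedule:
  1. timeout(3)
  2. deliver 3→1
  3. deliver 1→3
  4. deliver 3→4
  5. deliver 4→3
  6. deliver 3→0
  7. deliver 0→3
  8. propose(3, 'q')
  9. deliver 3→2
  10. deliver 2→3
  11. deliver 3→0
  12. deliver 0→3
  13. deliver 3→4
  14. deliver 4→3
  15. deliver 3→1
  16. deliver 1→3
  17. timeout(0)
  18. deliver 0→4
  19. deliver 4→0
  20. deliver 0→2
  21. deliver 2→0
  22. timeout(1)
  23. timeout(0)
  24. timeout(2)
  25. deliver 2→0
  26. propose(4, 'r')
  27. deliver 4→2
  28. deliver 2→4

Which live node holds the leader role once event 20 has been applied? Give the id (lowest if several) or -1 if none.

3

after 1 — timeout(3): n3:cand/b8/[-]
after 2 — deliver 3→1: n1:foll/b8/[-]
after 3 — deliver 1→3: ·
after 4 — deliver 3→4: n4:foll/b8/[-]
after 5 — deliver 4→3: n3:lead/b8/[-]
after 6 — deliver 3→0: n0:foll/b8/[-]
after 7 — deliver 0→3: ·
after 8 — propose(3,'q'): ·
after 9 — deliver 3→2: n2:foll/b8/[-]
after 10 — deliver 2→3: ·
after 11 — deliver 3→0: n0:foll/b8/[q]
after 12 — deliver 0→3: ·
after 13 — deliver 3→4: n4:foll/b8/[q]
after 14 — deliver 4→3: n3:lead/b8/[q]
after 15 — deliver 3→1: n1:foll/b8/[q]
after 16 — deliver 1→3: ·
after 17 — timeout(0): n0:cand/b10/[q]
after 18 — deliver 0→4: n4:foll/b10/[q]
after 19 — deliver 4→0: ·
after 20 — deliver 0→2: n2:foll/b10/[-]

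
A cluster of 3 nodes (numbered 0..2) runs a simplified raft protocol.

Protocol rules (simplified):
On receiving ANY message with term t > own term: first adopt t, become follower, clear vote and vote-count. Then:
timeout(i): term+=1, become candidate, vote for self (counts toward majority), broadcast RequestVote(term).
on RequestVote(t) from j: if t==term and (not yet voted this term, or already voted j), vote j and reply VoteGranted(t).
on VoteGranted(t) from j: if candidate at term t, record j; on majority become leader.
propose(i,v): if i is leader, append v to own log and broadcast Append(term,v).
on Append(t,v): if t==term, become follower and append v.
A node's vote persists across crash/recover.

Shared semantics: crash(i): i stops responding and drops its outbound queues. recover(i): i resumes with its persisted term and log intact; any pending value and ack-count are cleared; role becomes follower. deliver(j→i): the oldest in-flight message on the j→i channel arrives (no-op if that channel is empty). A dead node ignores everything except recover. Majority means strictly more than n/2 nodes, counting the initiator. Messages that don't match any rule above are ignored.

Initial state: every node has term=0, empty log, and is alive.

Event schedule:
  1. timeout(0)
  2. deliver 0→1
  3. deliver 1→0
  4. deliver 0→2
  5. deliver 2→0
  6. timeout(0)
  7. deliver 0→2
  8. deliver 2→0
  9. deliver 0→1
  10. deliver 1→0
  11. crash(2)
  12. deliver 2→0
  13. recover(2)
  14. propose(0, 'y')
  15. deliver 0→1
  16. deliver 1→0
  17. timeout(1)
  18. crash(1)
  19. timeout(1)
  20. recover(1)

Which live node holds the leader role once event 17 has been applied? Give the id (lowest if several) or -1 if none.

0

[1] timeout(0) → N0(cand t1 [-])
[2] deliver 0→1 → N1(foll t1 [-])
[3] deliver 1→0 → N0(lead t1 [-])
[4] deliver 0→2 → N2(foll t1 [-])
[5] deliver 2→0 → ∅
[6] timeout(0) → N0(cand t2 [-])
[7] deliver 0→2 → N2(foll t2 [-])
[8] deliver 2→0 → N0(lead t2 [-])
[9] deliver 0→1 → N1(foll t2 [-])
[10] deliver 1→0 → ∅
[11] crash(2) → N2(✗foll t2 [-])
[12] deliver 2→0 → ∅
[13] recover(2) → N2(foll t2 [-])
[14] propose(0,'y') → N0(lead t2 [y])
[15] deliver 0→1 → N1(foll t2 [y])
[16] deliver 1→0 → ∅
[17] timeout(1) → N1(cand t3 [y])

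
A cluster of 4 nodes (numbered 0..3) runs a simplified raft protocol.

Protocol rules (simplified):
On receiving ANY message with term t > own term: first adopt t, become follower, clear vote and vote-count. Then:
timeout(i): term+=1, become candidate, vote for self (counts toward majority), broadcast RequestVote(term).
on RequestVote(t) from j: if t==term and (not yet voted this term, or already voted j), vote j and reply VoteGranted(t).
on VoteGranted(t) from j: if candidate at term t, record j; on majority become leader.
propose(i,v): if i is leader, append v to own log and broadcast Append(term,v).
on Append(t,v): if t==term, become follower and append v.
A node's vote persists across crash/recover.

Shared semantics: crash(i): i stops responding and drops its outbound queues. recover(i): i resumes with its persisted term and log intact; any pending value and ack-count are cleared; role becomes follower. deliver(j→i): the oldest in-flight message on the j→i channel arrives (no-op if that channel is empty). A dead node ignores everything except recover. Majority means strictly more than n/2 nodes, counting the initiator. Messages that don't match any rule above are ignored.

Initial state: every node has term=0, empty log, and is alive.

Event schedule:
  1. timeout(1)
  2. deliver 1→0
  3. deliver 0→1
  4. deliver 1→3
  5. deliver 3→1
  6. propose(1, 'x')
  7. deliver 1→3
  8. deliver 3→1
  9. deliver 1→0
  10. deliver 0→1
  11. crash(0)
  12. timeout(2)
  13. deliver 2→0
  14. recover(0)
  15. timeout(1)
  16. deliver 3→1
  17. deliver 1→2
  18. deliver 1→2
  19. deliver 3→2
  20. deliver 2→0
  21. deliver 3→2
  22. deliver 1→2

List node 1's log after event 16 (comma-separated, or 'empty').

after 1 — timeout(1): n1:cand/t1/[-]
after 2 — deliver 1→0: n0:foll/t1/[-]
after 3 — deliver 0→1: ·
after 4 — deliver 1→3: n3:foll/t1/[-]
after 5 — deliver 3→1: n1:lead/t1/[-]
after 6 — propose(1,'x'): n1:lead/t1/[x]
after 7 — deliver 1→3: n3:foll/t1/[x]
after 8 — deliver 3→1: ·
after 9 — deliver 1→0: n0:foll/t1/[x]
after 10 — deliver 0→1: ·
after 11 — crash(0): n0:✗foll/t1/[x]
after 12 — timeout(2): n2:cand/t1/[-]
after 13 — deliver 2→0: ·
after 14 — recover(0): n0:foll/t1/[x]
after 15 — timeout(1): n1:cand/t2/[x]
after 16 — deliver 3→1: ·

x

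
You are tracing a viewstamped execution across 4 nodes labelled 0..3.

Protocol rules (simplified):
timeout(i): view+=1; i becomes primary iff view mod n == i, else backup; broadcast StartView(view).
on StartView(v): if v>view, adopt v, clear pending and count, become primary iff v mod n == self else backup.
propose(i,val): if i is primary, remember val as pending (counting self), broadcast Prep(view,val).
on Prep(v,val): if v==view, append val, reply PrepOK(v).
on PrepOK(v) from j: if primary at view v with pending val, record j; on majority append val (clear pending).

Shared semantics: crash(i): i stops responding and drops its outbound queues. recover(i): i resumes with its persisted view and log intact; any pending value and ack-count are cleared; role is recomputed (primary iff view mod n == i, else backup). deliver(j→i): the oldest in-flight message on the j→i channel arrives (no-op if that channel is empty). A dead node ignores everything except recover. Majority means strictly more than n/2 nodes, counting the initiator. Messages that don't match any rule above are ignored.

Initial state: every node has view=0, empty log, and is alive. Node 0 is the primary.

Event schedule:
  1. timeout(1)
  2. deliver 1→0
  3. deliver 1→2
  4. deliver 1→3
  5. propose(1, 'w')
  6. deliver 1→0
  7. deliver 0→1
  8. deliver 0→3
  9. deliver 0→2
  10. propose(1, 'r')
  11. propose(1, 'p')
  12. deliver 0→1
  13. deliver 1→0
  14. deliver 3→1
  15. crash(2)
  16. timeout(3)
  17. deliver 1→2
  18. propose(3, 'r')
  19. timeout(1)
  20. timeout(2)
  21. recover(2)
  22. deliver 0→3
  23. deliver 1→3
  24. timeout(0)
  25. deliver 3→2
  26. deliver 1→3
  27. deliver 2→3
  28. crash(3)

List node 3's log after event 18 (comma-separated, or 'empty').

empty

step 1 timeout(1): 1={prim,v=1,log=-}
step 2 deliver 1→0: 0={back,v=1,log=-}
step 3 deliver 1→2: 2={back,v=1,log=-}
step 4 deliver 1→3: 3={back,v=1,log=-}
step 5 propose(1,'w'): —
step 6 deliver 1→0: 0={back,v=1,log=w}
step 7 deliver 0→1: —
step 8 deliver 0→3: —
step 9 deliver 0→2: —
step 10 propose(1,'r'): —
step 11 propose(1,'p'): —
step 12 deliver 0→1: —
step 13 deliver 1→0: 0={back,v=1,log=w,r}
step 14 deliver 3→1: —
step 15 crash(2): 2={✗back,v=1,log=-}
step 16 timeout(3): 3={back,v=2,log=-}
step 17 deliver 1→2: —
step 18 propose(3,'r'): —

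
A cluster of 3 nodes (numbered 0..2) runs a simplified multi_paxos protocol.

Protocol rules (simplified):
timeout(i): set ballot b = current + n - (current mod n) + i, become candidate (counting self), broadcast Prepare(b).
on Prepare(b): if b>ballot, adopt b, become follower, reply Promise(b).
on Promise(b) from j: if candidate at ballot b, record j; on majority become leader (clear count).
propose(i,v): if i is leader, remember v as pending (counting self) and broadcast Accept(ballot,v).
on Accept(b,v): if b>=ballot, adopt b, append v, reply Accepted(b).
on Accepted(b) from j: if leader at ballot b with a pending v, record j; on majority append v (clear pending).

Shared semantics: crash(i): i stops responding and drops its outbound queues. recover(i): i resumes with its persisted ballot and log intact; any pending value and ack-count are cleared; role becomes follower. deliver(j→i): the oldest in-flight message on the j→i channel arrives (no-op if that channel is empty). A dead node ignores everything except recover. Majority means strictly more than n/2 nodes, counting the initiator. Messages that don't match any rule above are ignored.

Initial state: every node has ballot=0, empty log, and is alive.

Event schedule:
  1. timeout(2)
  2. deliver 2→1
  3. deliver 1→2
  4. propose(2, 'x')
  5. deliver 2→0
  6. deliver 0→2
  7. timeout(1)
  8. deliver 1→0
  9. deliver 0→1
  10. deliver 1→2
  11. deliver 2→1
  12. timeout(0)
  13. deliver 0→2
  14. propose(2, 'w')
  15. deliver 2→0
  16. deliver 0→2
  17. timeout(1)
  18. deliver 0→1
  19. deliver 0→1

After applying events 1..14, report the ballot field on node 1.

[1] timeout(2) → N2(cand b5 [-])
[2] deliver 2→1 → N1(foll b5 [-])
[3] deliver 1→2 → N2(lead b5 [-])
[4] propose(2,'x') → ∅
[5] deliver 2→0 → N0(foll b5 [-])
[6] deliver 0→2 → ∅
[7] timeout(1) → N1(cand b7 [-])
[8] deliver 1→0 → N0(foll b7 [-])
[9] deliver 0→1 → N1(lead b7 [-])
[10] deliver 1→2 → N2(foll b7 [-])
[11] deliver 2→1 → ∅
[12] timeout(0) → N0(cand b9 [-])
[13] deliver 0→2 → N2(foll b9 [-])
[14] propose(2,'w') → ∅

7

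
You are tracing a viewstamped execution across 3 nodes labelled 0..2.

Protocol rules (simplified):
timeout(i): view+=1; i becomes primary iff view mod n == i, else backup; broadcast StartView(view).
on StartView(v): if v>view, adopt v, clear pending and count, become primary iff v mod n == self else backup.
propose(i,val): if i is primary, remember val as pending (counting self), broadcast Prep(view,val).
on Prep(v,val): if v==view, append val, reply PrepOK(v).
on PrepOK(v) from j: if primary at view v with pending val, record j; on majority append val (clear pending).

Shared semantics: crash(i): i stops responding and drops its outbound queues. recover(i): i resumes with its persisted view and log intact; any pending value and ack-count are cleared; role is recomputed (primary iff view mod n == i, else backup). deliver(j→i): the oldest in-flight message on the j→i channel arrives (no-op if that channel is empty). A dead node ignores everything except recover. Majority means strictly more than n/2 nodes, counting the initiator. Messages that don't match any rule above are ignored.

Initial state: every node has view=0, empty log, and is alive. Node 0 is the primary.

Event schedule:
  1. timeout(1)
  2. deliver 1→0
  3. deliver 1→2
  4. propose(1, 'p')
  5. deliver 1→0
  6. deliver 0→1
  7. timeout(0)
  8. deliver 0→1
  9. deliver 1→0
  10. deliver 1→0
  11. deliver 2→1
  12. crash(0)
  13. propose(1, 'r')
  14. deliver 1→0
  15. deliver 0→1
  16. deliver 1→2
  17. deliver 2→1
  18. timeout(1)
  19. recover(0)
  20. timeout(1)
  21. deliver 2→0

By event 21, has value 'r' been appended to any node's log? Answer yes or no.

after 1 — timeout(1): n1:prim/v1/[-]
after 2 — deliver 1→0: n0:back/v1/[-]
after 3 — deliver 1→2: n2:back/v1/[-]
after 4 — propose(1,'p'): ·
after 5 — deliver 1→0: n0:back/v1/[p]
after 6 — deliver 0→1: n1:prim/v1/[p]
after 7 — timeout(0): n0:back/v2/[p]
after 8 — deliver 0→1: n1:back/v2/[p]
after 9 — deliver 1→0: ·
after 10 — deliver 1→0: ·
after 11 — deliver 2→1: ·
after 12 — crash(0): n0:✗back/v2/[p]
after 13 — propose(1,'r'): ·
after 14 — deliver 1→0: ·
after 15 — deliver 0→1: ·
after 16 — deliver 1→2: n2:back/v1/[p]
after 17 — deliver 2→1: ·
after 18 — timeout(1): n1:back/v3/[p]
after 19 — recover(0): n0:back/v2/[p]
after 20 — timeout(1): n1:prim/v4/[p]
after 21 — deliver 2→0: ·

no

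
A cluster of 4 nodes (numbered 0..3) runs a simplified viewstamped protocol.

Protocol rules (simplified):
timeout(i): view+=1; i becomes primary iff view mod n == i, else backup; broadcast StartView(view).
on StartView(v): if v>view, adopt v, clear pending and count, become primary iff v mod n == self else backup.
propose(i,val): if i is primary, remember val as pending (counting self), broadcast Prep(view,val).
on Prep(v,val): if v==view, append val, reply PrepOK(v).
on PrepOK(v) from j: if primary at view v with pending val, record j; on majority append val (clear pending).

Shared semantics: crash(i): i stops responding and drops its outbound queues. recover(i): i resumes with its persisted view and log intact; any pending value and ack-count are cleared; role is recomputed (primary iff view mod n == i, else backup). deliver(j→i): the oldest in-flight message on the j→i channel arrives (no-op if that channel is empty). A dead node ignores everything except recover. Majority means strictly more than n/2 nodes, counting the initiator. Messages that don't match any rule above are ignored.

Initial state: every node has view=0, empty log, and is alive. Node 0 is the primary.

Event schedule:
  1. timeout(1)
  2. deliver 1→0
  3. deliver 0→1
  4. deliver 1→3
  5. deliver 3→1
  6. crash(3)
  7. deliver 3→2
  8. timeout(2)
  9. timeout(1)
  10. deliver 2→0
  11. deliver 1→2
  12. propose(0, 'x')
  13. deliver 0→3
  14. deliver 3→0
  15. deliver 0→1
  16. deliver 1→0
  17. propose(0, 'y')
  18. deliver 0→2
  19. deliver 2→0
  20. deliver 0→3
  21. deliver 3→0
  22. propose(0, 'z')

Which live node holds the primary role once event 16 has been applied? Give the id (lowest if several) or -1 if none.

after 1 — timeout(1): n1:prim/v1/[-]
after 2 — deliver 1→0: n0:back/v1/[-]
after 3 — deliver 0→1: ·
after 4 — deliver 1→3: n3:back/v1/[-]
after 5 — deliver 3→1: ·
after 6 — crash(3): n3:✗back/v1/[-]
after 7 — deliver 3→2: ·
after 8 — timeout(2): n2:back/v1/[-]
after 9 — timeout(1): n1:back/v2/[-]
after 10 — deliver 2→0: ·
after 11 — deliver 1→2: ·
after 12 — propose(0,'x'): ·
after 13 — deliver 0→3: ·
after 14 — deliver 3→0: ·
after 15 — deliver 0→1: ·
after 16 — deliver 1→0: n0:back/v2/[-]

-1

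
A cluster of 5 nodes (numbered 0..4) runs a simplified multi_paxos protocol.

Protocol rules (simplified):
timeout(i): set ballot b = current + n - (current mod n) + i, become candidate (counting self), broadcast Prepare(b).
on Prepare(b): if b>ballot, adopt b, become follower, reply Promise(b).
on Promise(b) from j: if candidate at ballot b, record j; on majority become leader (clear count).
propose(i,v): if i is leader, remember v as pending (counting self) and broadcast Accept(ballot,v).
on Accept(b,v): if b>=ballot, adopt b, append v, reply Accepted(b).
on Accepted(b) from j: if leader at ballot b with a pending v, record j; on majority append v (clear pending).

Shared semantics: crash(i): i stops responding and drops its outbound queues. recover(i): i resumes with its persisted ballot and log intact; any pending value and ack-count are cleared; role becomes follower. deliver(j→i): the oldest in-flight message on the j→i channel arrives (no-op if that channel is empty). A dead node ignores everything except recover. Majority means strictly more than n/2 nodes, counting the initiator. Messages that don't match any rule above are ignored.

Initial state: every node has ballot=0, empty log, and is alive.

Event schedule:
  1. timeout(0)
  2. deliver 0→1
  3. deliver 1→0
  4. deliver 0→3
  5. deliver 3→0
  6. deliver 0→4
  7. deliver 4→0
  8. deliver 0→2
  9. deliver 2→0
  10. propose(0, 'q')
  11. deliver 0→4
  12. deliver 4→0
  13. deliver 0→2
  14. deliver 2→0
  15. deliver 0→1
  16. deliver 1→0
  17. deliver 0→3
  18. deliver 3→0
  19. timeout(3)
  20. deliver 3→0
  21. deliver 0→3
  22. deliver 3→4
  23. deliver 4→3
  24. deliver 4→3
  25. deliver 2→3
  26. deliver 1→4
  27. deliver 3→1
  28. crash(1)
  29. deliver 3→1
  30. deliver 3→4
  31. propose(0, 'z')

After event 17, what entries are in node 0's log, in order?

q

step 1 timeout(0): 0={cand,b=5,log=-}
step 2 deliver 0→1: 1={foll,b=5,log=-}
step 3 deliver 1→0: —
step 4 deliver 0→3: 3={foll,b=5,log=-}
step 5 deliver 3→0: 0={lead,b=5,log=-}
step 6 deliver 0→4: 4={foll,b=5,log=-}
step 7 deliver 4→0: —
step 8 deliver 0→2: 2={foll,b=5,log=-}
step 9 deliver 2→0: —
step 10 propose(0,'q'): —
step 11 deliver 0→4: 4={foll,b=5,log=q}
step 12 deliver 4→0: —
step 13 deliver 0→2: 2={foll,b=5,log=q}
step 14 deliver 2→0: 0={lead,b=5,log=q}
step 15 deliver 0→1: 1={foll,b=5,log=q}
step 16 deliver 1→0: —
step 17 deliver 0→3: 3={foll,b=5,log=q}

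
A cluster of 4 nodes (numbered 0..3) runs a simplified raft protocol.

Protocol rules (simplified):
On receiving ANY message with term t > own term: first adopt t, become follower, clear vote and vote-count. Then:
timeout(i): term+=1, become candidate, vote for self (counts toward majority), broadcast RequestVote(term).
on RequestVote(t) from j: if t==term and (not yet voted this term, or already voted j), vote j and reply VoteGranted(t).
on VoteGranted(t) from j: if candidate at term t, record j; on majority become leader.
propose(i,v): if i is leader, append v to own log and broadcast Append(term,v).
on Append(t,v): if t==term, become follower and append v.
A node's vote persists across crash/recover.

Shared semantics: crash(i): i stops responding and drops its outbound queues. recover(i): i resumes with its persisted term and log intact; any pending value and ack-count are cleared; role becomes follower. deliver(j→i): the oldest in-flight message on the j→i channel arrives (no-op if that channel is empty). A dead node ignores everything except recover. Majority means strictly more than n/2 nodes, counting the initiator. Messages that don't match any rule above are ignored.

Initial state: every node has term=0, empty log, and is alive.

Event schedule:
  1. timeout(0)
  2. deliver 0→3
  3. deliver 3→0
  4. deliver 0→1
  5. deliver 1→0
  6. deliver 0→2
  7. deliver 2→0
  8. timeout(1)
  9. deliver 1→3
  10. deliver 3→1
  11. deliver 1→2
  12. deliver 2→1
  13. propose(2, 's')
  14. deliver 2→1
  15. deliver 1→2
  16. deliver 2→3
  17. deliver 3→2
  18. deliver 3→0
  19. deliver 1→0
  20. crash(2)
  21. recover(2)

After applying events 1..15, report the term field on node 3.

2

step 1 timeout(0): 0={cand,t=1,log=-}
step 2 deliver 0→3: 3={foll,t=1,log=-}
step 3 deliver 3→0: —
step 4 deliver 0→1: 1={foll,t=1,log=-}
step 5 deliver 1→0: 0={lead,t=1,log=-}
step 6 deliver 0→2: 2={foll,t=1,log=-}
step 7 deliver 2→0: —
step 8 timeout(1): 1={cand,t=2,log=-}
step 9 deliver 1→3: 3={foll,t=2,log=-}
step 10 deliver 3→1: —
step 11 deliver 1→2: 2={foll,t=2,log=-}
step 12 deliver 2→1: 1={lead,t=2,log=-}
step 13 propose(2,'s'): —
step 14 deliver 2→1: —
step 15 deliver 1→2: —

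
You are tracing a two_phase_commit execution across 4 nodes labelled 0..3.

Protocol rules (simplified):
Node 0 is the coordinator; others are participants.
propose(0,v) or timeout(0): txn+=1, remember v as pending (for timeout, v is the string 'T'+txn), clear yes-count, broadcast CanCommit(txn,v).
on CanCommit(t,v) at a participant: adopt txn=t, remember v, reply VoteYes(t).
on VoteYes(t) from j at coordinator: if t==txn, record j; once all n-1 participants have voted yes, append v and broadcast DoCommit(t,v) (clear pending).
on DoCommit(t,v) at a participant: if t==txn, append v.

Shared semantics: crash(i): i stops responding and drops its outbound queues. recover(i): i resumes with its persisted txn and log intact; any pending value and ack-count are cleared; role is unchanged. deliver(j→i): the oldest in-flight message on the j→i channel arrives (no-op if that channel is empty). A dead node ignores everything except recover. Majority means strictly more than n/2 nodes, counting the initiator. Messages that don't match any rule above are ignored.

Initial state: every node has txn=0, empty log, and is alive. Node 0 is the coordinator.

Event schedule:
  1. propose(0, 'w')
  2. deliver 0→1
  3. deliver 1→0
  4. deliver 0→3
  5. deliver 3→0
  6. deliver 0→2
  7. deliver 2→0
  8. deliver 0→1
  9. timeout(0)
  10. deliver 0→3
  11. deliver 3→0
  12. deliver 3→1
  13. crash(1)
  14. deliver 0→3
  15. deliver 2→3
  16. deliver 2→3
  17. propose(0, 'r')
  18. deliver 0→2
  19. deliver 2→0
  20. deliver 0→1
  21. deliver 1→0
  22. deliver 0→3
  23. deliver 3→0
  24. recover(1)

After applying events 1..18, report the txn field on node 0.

step 1 propose(0,'w'): 0={coor,t=1,log=-}
step 2 deliver 0→1: 1={part,t=1,log=-}
step 3 deliver 1→0: —
step 4 deliver 0→3: 3={part,t=1,log=-}
step 5 deliver 3→0: —
step 6 deliver 0→2: 2={part,t=1,log=-}
step 7 deliver 2→0: 0={coor,t=1,log=w}
step 8 deliver 0→1: 1={part,t=1,log=w}
step 9 timeout(0): 0={coor,t=2,log=w}
step 10 deliver 0→3: 3={part,t=1,log=w}
step 11 deliver 3→0: —
step 12 deliver 3→1: —
step 13 crash(1): 1={✗part,t=1,log=w}
step 14 deliver 0→3: 3={part,t=2,log=w}
step 15 deliver 2→3: —
step 16 deliver 2→3: —
step 17 propose(0,'r'): 0={coor,t=3,log=w}
step 18 deliver 0→2: 2={part,t=1,log=w}

3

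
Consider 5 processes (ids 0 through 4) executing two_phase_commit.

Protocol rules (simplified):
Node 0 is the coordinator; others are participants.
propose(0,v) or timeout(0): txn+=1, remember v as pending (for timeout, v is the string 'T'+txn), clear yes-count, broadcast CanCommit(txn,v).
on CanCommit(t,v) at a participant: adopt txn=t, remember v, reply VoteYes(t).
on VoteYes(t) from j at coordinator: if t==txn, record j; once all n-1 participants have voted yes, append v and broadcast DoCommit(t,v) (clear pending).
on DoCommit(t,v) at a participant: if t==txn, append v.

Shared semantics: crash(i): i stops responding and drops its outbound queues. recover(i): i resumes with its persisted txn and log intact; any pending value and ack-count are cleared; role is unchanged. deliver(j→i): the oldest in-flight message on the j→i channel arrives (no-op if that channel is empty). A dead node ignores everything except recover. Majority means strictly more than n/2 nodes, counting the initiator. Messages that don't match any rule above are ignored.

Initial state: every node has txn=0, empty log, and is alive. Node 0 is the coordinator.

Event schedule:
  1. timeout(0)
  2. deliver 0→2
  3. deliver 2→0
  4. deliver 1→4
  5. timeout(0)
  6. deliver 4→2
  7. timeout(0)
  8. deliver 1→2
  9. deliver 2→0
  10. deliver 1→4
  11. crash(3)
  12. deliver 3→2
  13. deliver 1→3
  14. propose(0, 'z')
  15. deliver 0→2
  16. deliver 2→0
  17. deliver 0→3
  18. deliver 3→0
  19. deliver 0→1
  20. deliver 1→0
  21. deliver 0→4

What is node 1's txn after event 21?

step 1 timeout(0): 0={coor,t=1,log=-}
step 2 deliver 0→2: 2={part,t=1,log=-}
step 3 deliver 2→0: —
step 4 deliver 1→4: —
step 5 timeout(0): 0={coor,t=2,log=-}
step 6 deliver 4→2: —
step 7 timeout(0): 0={coor,t=3,log=-}
step 8 deliver 1→2: —
step 9 deliver 2→0: —
step 10 deliver 1→4: —
step 11 crash(3): 3={✗part,t=0,log=-}
step 12 deliver 3→2: —
step 13 deliver 1→3: —
step 14 propose(0,'z'): 0={coor,t=4,log=-}
step 15 deliver 0→2: 2={part,t=2,log=-}
step 16 deliver 2→0: —
step 17 deliver 0→3: —
step 18 deliver 3→0: —
step 19 deliver 0→1: 1={part,t=1,log=-}
step 20 deliver 1→0: —
step 21 deliver 0→4: 4={part,t=1,log=-}

1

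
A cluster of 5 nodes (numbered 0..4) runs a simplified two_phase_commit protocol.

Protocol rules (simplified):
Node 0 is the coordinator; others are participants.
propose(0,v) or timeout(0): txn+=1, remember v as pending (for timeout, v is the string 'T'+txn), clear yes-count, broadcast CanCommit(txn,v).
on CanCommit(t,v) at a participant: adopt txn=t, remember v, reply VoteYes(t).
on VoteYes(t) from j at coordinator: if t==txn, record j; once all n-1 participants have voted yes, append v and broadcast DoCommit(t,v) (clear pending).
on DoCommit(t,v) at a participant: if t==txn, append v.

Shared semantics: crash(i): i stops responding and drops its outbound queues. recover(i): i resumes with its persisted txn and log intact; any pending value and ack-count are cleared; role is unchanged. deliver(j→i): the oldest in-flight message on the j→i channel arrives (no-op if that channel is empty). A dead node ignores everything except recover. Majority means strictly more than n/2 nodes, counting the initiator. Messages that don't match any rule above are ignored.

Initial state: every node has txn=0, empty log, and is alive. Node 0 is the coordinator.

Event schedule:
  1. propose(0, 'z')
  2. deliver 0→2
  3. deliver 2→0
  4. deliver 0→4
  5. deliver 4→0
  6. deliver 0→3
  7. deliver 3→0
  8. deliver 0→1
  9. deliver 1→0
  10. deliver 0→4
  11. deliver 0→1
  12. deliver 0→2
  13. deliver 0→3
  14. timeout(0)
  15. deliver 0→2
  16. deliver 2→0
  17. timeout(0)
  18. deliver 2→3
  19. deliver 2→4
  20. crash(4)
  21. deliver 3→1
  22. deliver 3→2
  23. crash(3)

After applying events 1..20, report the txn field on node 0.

3

e1 propose(0,'z'): 0[coor,t=1,-]
e2 deliver 0→2: 2[part,t=1,-]
e3 deliver 2→0: ·
e4 deliver 0→4: 4[part,t=1,-]
e5 deliver 4→0: ·
e6 deliver 0→3: 3[part,t=1,-]
e7 deliver 3→0: ·
e8 deliver 0→1: 1[part,t=1,-]
e9 deliver 1→0: 0[coor,t=1,z]
e10 deliver 0→4: 4[part,t=1,z]
e11 deliver 0→1: 1[part,t=1,z]
e12 deliver 0→2: 2[part,t=1,z]
e13 deliver 0→3: 3[part,t=1,z]
e14 timeout(0): 0[coor,t=2,z]
e15 deliver 0→2: 2[part,t=2,z]
e16 deliver 2→0: ·
e17 timeout(0): 0[coor,t=3,z]
e18 deliver 2→3: ·
e19 deliver 2→4: ·
e20 crash(4): 4[✗part,t=1,z]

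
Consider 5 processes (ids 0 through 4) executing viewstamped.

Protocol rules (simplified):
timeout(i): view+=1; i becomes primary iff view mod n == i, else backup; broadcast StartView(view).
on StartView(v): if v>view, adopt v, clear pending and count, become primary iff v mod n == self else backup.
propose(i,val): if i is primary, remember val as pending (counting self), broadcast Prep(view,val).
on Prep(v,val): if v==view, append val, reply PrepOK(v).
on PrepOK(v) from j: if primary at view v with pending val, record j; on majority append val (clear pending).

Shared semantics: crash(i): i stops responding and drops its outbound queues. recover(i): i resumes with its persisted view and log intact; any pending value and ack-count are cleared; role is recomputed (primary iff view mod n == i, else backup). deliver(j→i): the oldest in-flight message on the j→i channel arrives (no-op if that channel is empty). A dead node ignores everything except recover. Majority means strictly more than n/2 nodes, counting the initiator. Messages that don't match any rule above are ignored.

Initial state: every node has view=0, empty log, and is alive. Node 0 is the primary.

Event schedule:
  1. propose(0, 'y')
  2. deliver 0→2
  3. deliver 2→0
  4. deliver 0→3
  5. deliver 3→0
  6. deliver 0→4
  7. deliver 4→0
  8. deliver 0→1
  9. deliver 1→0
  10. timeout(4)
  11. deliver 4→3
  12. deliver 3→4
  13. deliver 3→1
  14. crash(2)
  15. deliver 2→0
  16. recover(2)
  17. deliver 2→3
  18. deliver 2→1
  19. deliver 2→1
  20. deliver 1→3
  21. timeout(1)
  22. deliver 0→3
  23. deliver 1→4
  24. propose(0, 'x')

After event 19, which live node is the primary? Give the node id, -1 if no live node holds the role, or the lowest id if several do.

0

[1] propose(0,'y') → ∅
[2] deliver 0→2 → N2(back v0 [y])
[3] deliver 2→0 → ∅
[4] deliver 0→3 → N3(back v0 [y])
[5] deliver 3→0 → N0(prim v0 [y])
[6] deliver 0→4 → N4(back v0 [y])
[7] deliver 4→0 → ∅
[8] deliver 0→1 → N1(back v0 [y])
[9] deliver 1→0 → ∅
[10] timeout(4) → N4(back v1 [y])
[11] deliver 4→3 → N3(back v1 [y])
[12] deliver 3→4 → ∅
[13] deliver 3→1 → ∅
[14] crash(2) → N2(✗back v0 [y])
[15] deliver 2→0 → ∅
[16] recover(2) → N2(back v0 [y])
[17] deliver 2→3 → ∅
[18] deliver 2→1 → ∅
[19] deliver 2→1 → ∅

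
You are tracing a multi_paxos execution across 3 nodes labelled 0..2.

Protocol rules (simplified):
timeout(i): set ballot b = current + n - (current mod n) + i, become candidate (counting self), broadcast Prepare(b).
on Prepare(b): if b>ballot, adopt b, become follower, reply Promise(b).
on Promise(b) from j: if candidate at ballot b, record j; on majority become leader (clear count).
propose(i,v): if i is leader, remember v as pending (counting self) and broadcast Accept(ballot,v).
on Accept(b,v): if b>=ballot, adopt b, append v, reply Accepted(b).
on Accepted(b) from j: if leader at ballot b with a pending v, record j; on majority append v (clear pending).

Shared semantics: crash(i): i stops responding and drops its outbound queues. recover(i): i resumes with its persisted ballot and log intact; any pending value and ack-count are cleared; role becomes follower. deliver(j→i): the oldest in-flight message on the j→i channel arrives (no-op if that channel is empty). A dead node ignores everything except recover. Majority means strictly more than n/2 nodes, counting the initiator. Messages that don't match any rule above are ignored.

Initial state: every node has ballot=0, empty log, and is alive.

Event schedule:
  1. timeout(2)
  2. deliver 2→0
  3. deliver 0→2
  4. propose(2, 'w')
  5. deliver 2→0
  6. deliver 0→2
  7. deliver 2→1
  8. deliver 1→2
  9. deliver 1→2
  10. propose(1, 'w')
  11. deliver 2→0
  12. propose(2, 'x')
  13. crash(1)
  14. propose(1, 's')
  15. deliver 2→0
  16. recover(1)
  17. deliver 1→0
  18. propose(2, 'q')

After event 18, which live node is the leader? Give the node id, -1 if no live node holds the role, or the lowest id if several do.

e1 timeout(2): 2[cand,b=5,-]
e2 deliver 2→0: 0[foll,b=5,-]
e3 deliver 0→2: 2[lead,b=5,-]
e4 propose(2,'w'): ·
e5 deliver 2→0: 0[foll,b=5,w]
e6 deliver 0→2: 2[lead,b=5,w]
e7 deliver 2→1: 1[foll,b=5,-]
e8 deliver 1→2: ·
e9 deliver 1→2: ·
e10 propose(1,'w'): ·
e11 deliver 2→0: ·
e12 propose(2,'x'): ·
e13 crash(1): 1[✗foll,b=5,-]
e14 propose(1,'s'): ·
e15 deliver 2→0: 0[foll,b=5,w,x]
e16 recover(1): 1[foll,b=5,-]
e17 deliver 1→0: ·
e18 propose(2,'q'): ·

2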